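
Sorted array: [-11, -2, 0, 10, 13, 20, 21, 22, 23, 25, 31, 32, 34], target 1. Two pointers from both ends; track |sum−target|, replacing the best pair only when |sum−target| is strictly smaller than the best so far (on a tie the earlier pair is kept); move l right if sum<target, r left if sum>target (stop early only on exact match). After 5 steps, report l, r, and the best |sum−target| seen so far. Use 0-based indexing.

l=0, r=7, best |Δ|=11

[0,12] -11+34=23 d=22 * → r--
[0,11] -11+32=21 d=20 * → r--
[0,10] -11+31=20 d=19 * → r--
[0,9] -11+25=14 d=13 * → r--
[0,8] -11+23=12 d=11 * → r--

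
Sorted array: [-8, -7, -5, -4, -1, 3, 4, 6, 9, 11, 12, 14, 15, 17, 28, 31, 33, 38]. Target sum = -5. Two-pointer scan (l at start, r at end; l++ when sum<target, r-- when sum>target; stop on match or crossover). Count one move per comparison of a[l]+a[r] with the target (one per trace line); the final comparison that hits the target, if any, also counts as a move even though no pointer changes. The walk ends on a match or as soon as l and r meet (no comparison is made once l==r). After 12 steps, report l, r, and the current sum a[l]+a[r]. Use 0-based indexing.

[0,17] -8+38=30 >-5 → r--
[0,16] -8+33=25 >-5 → r--
[0,15] -8+31=23 >-5 → r--
[0,14] -8+28=20 >-5 → r--
[0,13] -8+17=9 >-5 → r--
[0,12] -8+15=7 >-5 → r--
[0,11] -8+14=6 >-5 → r--
[0,10] -8+12=4 >-5 → r--
[0,9] -8+11=3 >-5 → r--
[0,8] -8+9=1 >-5 → r--
[0,7] -8+6=-2 >-5 → r--
[0,6] -8+4=-4 >-5 → r--

l=0, r=5, sum=-5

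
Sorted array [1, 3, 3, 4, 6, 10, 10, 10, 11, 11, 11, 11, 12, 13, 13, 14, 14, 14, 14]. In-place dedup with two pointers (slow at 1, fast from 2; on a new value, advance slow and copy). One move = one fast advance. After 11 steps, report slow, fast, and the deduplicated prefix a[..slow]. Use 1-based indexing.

slow=6, fast=13, prefix=[1, 3, 4, 6, 10, 11]

(s=1,f=2) a[fast]=3≠a[slow]=1 write a[2]=3 → slow++,fast++
(s=2,f=3) a[fast]=3=a[slow] dup → fast++
(s=2,f=4) a[fast]=4≠a[slow]=3 write a[3]=4 → slow++,fast++
(s=3,f=5) a[fast]=6≠a[slow]=4 write a[4]=6 → slow++,fast++
(s=4,f=6) a[fast]=10≠a[slow]=6 write a[5]=10 → slow++,fast++
(s=5,f=7) a[fast]=10=a[slow] dup → fast++
(s=5,f=8) a[fast]=10=a[slow] dup → fast++
(s=5,f=9) a[fast]=11≠a[slow]=10 write a[6]=11 → slow++,fast++
(s=6,f=10) a[fast]=11=a[slow] dup → fast++
(s=6,f=11) a[fast]=11=a[slow] dup → fast++
(s=6,f=12) a[fast]=11=a[slow] dup → fast++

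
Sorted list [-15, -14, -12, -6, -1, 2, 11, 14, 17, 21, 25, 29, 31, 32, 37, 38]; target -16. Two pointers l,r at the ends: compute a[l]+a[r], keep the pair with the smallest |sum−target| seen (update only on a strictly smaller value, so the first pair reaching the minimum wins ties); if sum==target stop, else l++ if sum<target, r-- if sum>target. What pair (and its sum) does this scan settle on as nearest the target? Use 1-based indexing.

pair (-15, -1) with sum -16 (|Δ|=0)

[1,16] -15+38=23 d=39 * → r--
[1,15] -15+37=22 d=38 * → r--
[1,14] -15+32=17 d=33 * → r--
[1,13] -15+31=16 d=32 * → r--
[1,12] -15+29=14 d=30 * → r--
[1,11] -15+25=10 d=26 * → r--
[1,10] -15+21=6 d=22 * → r--
[1,9] -15+17=2 d=18 * → r--
[1,8] -15+14=-1 d=15 * → r--
[1,7] -15+11=-4 d=12 * → r--
[1,6] -15+2=-13 d=3 * → r--
[1,5] -15+-1=-16 d=0 * → stop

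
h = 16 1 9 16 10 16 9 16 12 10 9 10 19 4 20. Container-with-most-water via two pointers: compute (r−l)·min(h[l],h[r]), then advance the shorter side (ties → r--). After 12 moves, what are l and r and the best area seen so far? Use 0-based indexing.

l=12, r=14, best area=224

[0,14] min(16,20)*14=224 best=224 * → l++
[1,14] min(1,20)*13=13 best=224 → l++
[2,14] min(9,20)*12=108 best=224 → l++
[3,14] min(16,20)*11=176 best=224 → l++
[4,14] min(10,20)*10=100 best=224 → l++
[5,14] min(16,20)*9=144 best=224 → l++
[6,14] min(9,20)*8=72 best=224 → l++
[7,14] min(16,20)*7=112 best=224 → l++
[8,14] min(12,20)*6=72 best=224 → l++
[9,14] min(10,20)*5=50 best=224 → l++
[10,14] min(9,20)*4=36 best=224 → l++
[11,14] min(10,20)*3=30 best=224 → l++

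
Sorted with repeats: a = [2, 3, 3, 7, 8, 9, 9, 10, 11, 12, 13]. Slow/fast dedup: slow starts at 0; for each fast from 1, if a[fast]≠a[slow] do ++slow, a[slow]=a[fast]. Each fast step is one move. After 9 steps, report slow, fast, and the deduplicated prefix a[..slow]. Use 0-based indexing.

(s=0,f=1) a[fast]=3≠a[slow]=2 write a[1]=3 → slow++,fast++
(s=1,f=2) a[fast]=3=a[slow] dup → fast++
(s=1,f=3) a[fast]=7≠a[slow]=3 write a[2]=7 → slow++,fast++
(s=2,f=4) a[fast]=8≠a[slow]=7 write a[3]=8 → slow++,fast++
(s=3,f=5) a[fast]=9≠a[slow]=8 write a[4]=9 → slow++,fast++
(s=4,f=6) a[fast]=9=a[slow] dup → fast++
(s=4,f=7) a[fast]=10≠a[slow]=9 write a[5]=10 → slow++,fast++
(s=5,f=8) a[fast]=11≠a[slow]=10 write a[6]=11 → slow++,fast++
(s=6,f=9) a[fast]=12≠a[slow]=11 write a[7]=12 → slow++,fast++

slow=7, fast=10, prefix=[2, 3, 7, 8, 9, 10, 11, 12]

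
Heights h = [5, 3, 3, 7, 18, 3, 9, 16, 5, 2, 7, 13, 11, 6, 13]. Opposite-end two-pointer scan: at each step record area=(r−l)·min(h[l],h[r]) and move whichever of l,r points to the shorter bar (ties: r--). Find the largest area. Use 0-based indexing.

max area = 130

l=0 r=14: min(5,13)*14=70 best=70 *, l++
l=1 r=14: min(3,13)*13=39 best=70, l++
l=2 r=14: min(3,13)*12=36 best=70, l++
l=3 r=14: min(7,13)*11=77 best=77 *, l++
l=4 r=14: min(18,13)*10=130 best=130 *, r--
l=4 r=13: min(18,6)*9=54 best=130, r--
l=4 r=12: min(18,11)*8=88 best=130, r--
l=4 r=11: min(18,13)*7=91 best=130, r--
l=4 r=10: min(18,7)*6=42 best=130, r--
l=4 r=9: min(18,2)*5=10 best=130, r--
l=4 r=8: min(18,5)*4=20 best=130, r--
l=4 r=7: min(18,16)*3=48 best=130, r--
l=4 r=6: min(18,9)*2=18 best=130, r--
l=4 r=5: min(18,3)*1=3 best=130, r--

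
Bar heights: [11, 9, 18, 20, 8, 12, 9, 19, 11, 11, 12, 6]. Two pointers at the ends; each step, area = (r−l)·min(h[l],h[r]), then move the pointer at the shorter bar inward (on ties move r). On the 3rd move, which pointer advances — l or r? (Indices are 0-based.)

l

l=0 r=11: min(11,6)*11=66 best=66 *, r--
l=0 r=10: min(11,12)*10=110 best=110 *, l++
l=1 r=10: min(9,12)*9=81 best=110, l++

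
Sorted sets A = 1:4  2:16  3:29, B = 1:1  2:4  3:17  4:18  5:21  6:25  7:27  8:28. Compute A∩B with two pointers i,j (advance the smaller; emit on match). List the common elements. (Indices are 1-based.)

intersection = [4]

[i=1,j=1] 4>1 → j++
[i=1,j=2] 4==4 emit → i++,j++
[i=2,j=3] 16<17 → i++
[i=3,j=3] 29>17 → j++
[i=3,j=4] 29>18 → j++
[i=3,j=5] 29>21 → j++
[i=3,j=6] 29>25 → j++
[i=3,j=7] 29>27 → j++
[i=3,j=8] 29>28 → j++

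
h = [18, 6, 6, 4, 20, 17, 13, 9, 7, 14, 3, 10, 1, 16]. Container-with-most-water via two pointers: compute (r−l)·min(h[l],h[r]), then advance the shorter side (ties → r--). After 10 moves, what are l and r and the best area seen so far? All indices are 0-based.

l=1, r=4, best area=208

[0,13] min(18,16)*13=208 best=208 * → r--
[0,12] min(18,1)*12=12 best=208 → r--
[0,11] min(18,10)*11=110 best=208 → r--
[0,10] min(18,3)*10=30 best=208 → r--
[0,9] min(18,14)*9=126 best=208 → r--
[0,8] min(18,7)*8=56 best=208 → r--
[0,7] min(18,9)*7=63 best=208 → r--
[0,6] min(18,13)*6=78 best=208 → r--
[0,5] min(18,17)*5=85 best=208 → r--
[0,4] min(18,20)*4=72 best=208 → l++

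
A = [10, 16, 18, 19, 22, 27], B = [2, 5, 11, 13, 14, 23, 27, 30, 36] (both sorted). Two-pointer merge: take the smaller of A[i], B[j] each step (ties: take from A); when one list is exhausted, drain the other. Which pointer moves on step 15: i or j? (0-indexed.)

j

i=0 j=0: A[i]=10>B[j]=2 take 2, j++
i=0 j=1: A[i]=10>B[j]=5 take 5, j++
i=0 j=2: A[i]=10<=B[j]=11 take 10, i++
i=1 j=2: A[i]=16>B[j]=11 take 11, j++
i=1 j=3: A[i]=16>B[j]=13 take 13, j++
i=1 j=4: A[i]=16>B[j]=14 take 14, j++
i=1 j=5: A[i]=16<=B[j]=23 take 16, i++
i=2 j=5: A[i]=18<=B[j]=23 take 18, i++
i=3 j=5: A[i]=19<=B[j]=23 take 19, i++
i=4 j=5: A[i]=22<=B[j]=23 take 22, i++
i=5 j=5: A[i]=27>B[j]=23 take 23, j++
i=5 j=6: A[i]=27<=B[j]=27 take 27, i++
i=6 j=6: A done, take B[j]=27, j++
i=6 j=7: A done, take B[j]=30, j++
i=6 j=8: A done, take B[j]=36, j++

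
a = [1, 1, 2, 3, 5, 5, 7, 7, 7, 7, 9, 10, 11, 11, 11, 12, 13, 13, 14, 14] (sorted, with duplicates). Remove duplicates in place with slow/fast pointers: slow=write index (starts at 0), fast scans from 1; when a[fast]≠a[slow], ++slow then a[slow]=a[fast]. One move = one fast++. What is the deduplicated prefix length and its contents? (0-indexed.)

(s=0,f=1) a[fast]=1=a[slow] dup → fast++
(s=0,f=2) a[fast]=2≠a[slow]=1 write a[1]=2 → slow++,fast++
(s=1,f=3) a[fast]=3≠a[slow]=2 write a[2]=3 → slow++,fast++
(s=2,f=4) a[fast]=5≠a[slow]=3 write a[3]=5 → slow++,fast++
(s=3,f=5) a[fast]=5=a[slow] dup → fast++
(s=3,f=6) a[fast]=7≠a[slow]=5 write a[4]=7 → slow++,fast++
(s=4,f=7) a[fast]=7=a[slow] dup → fast++
(s=4,f=8) a[fast]=7=a[slow] dup → fast++
(s=4,f=9) a[fast]=7=a[slow] dup → fast++
(s=4,f=10) a[fast]=9≠a[slow]=7 write a[5]=9 → slow++,fast++
(s=5,f=11) a[fast]=10≠a[slow]=9 write a[6]=10 → slow++,fast++
(s=6,f=12) a[fast]=11≠a[slow]=10 write a[7]=11 → slow++,fast++
(s=7,f=13) a[fast]=11=a[slow] dup → fast++
(s=7,f=14) a[fast]=11=a[slow] dup → fast++
(s=7,f=15) a[fast]=12≠a[slow]=11 write a[8]=12 → slow++,fast++
(s=8,f=16) a[fast]=13≠a[slow]=12 write a[9]=13 → slow++,fast++
(s=9,f=17) a[fast]=13=a[slow] dup → fast++
(s=9,f=18) a[fast]=14≠a[slow]=13 write a[10]=14 → slow++,fast++
(s=10,f=19) a[fast]=14=a[slow] dup → fast++

length 11; prefix = [1, 2, 3, 5, 7, 9, 10, 11, 12, 13, 14]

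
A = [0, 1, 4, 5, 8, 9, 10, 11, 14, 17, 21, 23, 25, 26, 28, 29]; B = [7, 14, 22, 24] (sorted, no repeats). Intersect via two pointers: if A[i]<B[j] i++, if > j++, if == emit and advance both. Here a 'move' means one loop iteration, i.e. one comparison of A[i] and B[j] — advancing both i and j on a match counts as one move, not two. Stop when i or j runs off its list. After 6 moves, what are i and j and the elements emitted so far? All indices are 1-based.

i=6, j=2, emitted=[]

[i=1,j=1] 0<7 → i++
[i=2,j=1] 1<7 → i++
[i=3,j=1] 4<7 → i++
[i=4,j=1] 5<7 → i++
[i=5,j=1] 8>7 → j++
[i=5,j=2] 8<14 → i++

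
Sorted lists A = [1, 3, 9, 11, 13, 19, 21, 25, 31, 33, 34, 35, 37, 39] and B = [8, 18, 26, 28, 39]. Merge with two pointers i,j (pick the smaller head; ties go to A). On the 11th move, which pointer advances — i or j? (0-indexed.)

j

i=0 j=0: A[i]=1<=B[j]=8 take 1, i++
i=1 j=0: A[i]=3<=B[j]=8 take 3, i++
i=2 j=0: A[i]=9>B[j]=8 take 8, j++
i=2 j=1: A[i]=9<=B[j]=18 take 9, i++
i=3 j=1: A[i]=11<=B[j]=18 take 11, i++
i=4 j=1: A[i]=13<=B[j]=18 take 13, i++
i=5 j=1: A[i]=19>B[j]=18 take 18, j++
i=5 j=2: A[i]=19<=B[j]=26 take 19, i++
i=6 j=2: A[i]=21<=B[j]=26 take 21, i++
i=7 j=2: A[i]=25<=B[j]=26 take 25, i++
i=8 j=2: A[i]=31>B[j]=26 take 26, j++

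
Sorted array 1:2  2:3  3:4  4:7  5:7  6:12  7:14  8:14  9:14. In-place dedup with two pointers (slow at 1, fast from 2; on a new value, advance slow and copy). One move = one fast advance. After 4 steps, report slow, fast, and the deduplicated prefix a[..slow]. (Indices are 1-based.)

slow=4, fast=6, prefix=[2, 3, 4, 7]

(s=1,f=2) a[fast]=3≠a[slow]=2 write a[2]=3 → slow++,fast++
(s=2,f=3) a[fast]=4≠a[slow]=3 write a[3]=4 → slow++,fast++
(s=3,f=4) a[fast]=7≠a[slow]=4 write a[4]=7 → slow++,fast++
(s=4,f=5) a[fast]=7=a[slow] dup → fast++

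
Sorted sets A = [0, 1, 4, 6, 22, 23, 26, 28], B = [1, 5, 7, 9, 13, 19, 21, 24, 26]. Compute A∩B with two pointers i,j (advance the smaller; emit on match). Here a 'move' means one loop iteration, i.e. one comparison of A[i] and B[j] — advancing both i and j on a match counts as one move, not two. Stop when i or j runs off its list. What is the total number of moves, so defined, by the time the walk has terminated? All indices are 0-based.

14 moves

i=0 j=0: 0<1, i++
i=1 j=0: 1==1 emit, i++,j++
i=2 j=1: 4<5, i++
i=3 j=1: 6>5, j++
i=3 j=2: 6<7, i++
i=4 j=2: 22>7, j++
i=4 j=3: 22>9, j++
i=4 j=4: 22>13, j++
i=4 j=5: 22>19, j++
i=4 j=6: 22>21, j++
i=4 j=7: 22<24, i++
i=5 j=7: 23<24, i++
i=6 j=7: 26>24, j++
i=6 j=8: 26==26 emit, i++,j++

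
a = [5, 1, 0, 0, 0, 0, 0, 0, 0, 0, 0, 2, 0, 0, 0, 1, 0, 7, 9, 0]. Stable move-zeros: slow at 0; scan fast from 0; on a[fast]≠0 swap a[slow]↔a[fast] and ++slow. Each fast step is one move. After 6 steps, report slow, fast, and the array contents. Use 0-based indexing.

slow=2, fast=6, a=[5, 1, 0, 0, 0, 0, 0, 0, 0, 0, 0, 2, 0, 0, 0, 1, 0, 7, 9, 0]

(s=0,f=0) a[fast]=5≠0 swap→a[0]=5 → slow++,fast++
(s=1,f=1) a[fast]=1≠0 swap→a[1]=1 → slow++,fast++
(s=2,f=2) a[fast]=0 → fast++
(s=2,f=3) a[fast]=0 → fast++
(s=2,f=4) a[fast]=0 → fast++
(s=2,f=5) a[fast]=0 → fast++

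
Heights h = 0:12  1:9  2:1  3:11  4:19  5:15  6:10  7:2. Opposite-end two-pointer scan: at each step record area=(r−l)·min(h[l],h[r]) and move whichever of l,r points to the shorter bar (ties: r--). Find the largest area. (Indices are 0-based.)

l=0 r=7: min(12,2)*7=14 best=14 *, r--
l=0 r=6: min(12,10)*6=60 best=60 *, r--
l=0 r=5: min(12,15)*5=60 best=60, l++
l=1 r=5: min(9,15)*4=36 best=60, l++
l=2 r=5: min(1,15)*3=3 best=60, l++
l=3 r=5: min(11,15)*2=22 best=60, l++
l=4 r=5: min(19,15)*1=15 best=60, r--

max area = 60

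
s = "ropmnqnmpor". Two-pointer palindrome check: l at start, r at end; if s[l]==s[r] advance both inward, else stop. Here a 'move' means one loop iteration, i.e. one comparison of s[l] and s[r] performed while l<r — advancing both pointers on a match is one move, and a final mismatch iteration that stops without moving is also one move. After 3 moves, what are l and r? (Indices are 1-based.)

[1,11] 'r'=='r' → l++,r--
[2,10] 'o'=='o' → l++,r--
[3,9] 'p'=='p' → l++,r--

l=4, r=8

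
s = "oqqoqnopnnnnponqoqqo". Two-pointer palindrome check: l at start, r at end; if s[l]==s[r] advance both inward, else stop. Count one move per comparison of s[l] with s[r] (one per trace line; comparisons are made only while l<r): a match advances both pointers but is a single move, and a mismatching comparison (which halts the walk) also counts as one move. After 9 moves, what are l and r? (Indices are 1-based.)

l=10, r=11

l=1 r=20: 'o'=='o', l++,r--
l=2 r=19: 'q'=='q', l++,r--
l=3 r=18: 'q'=='q', l++,r--
l=4 r=17: 'o'=='o', l++,r--
l=5 r=16: 'q'=='q', l++,r--
l=6 r=15: 'n'=='n', l++,r--
l=7 r=14: 'o'=='o', l++,r--
l=8 r=13: 'p'=='p', l++,r--
l=9 r=12: 'n'=='n', l++,r--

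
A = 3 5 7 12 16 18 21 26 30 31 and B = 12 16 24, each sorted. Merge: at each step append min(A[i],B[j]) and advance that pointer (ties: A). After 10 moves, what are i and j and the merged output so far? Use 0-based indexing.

i=7, j=3, merged so far=[3, 5, 7, 12, 12, 16, 16, 18, 21, 24]

[i=0,j=0] A[i]=3<=B[j]=12 take 3 → i++
[i=1,j=0] A[i]=5<=B[j]=12 take 5 → i++
[i=2,j=0] A[i]=7<=B[j]=12 take 7 → i++
[i=3,j=0] A[i]=12<=B[j]=12 take 12 → i++
[i=4,j=0] A[i]=16>B[j]=12 take 12 → j++
[i=4,j=1] A[i]=16<=B[j]=16 take 16 → i++
[i=5,j=1] A[i]=18>B[j]=16 take 16 → j++
[i=5,j=2] A[i]=18<=B[j]=24 take 18 → i++
[i=6,j=2] A[i]=21<=B[j]=24 take 21 → i++
[i=7,j=2] A[i]=26>B[j]=24 take 24 → j++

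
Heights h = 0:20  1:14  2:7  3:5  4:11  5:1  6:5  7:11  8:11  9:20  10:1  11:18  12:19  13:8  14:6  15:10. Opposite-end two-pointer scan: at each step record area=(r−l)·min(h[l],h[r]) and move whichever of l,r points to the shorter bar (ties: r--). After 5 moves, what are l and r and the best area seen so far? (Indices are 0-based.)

l=0, r=10, best area=228

l=0 r=15: min(20,10)*15=150 best=150 *, r--
l=0 r=14: min(20,6)*14=84 best=150, r--
l=0 r=13: min(20,8)*13=104 best=150, r--
l=0 r=12: min(20,19)*12=228 best=228 *, r--
l=0 r=11: min(20,18)*11=198 best=228, r--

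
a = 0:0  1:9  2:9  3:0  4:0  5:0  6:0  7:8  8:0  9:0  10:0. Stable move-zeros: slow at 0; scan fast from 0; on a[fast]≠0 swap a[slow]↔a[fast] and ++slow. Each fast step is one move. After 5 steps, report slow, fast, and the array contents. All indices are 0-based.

(s=0,f=0) a[fast]=0 → fast++
(s=0,f=1) a[fast]=9≠0 swap→a[0]=9 → slow++,fast++
(s=1,f=2) a[fast]=9≠0 swap→a[1]=9 → slow++,fast++
(s=2,f=3) a[fast]=0 → fast++
(s=2,f=4) a[fast]=0 → fast++

slow=2, fast=5, a=[9, 9, 0, 0, 0, 0, 0, 8, 0, 0, 0]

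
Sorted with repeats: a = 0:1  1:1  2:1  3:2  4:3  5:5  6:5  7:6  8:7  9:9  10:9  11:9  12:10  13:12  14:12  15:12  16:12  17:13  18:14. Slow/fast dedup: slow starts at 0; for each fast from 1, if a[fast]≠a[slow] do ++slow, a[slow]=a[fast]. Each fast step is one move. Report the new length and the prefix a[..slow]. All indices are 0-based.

slow=0 fast=1: a[fast]=1=a[slow] dup, fast++
slow=0 fast=2: a[fast]=1=a[slow] dup, fast++
slow=0 fast=3: a[fast]=2≠a[slow]=1 write a[1]=2, slow++,fast++
slow=1 fast=4: a[fast]=3≠a[slow]=2 write a[2]=3, slow++,fast++
slow=2 fast=5: a[fast]=5≠a[slow]=3 write a[3]=5, slow++,fast++
slow=3 fast=6: a[fast]=5=a[slow] dup, fast++
slow=3 fast=7: a[fast]=6≠a[slow]=5 write a[4]=6, slow++,fast++
slow=4 fast=8: a[fast]=7≠a[slow]=6 write a[5]=7, slow++,fast++
slow=5 fast=9: a[fast]=9≠a[slow]=7 write a[6]=9, slow++,fast++
slow=6 fast=10: a[fast]=9=a[slow] dup, fast++
slow=6 fast=11: a[fast]=9=a[slow] dup, fast++
slow=6 fast=12: a[fast]=10≠a[slow]=9 write a[7]=10, slow++,fast++
slow=7 fast=13: a[fast]=12≠a[slow]=10 write a[8]=12, slow++,fast++
slow=8 fast=14: a[fast]=12=a[slow] dup, fast++
slow=8 fast=15: a[fast]=12=a[slow] dup, fast++
slow=8 fast=16: a[fast]=12=a[slow] dup, fast++
slow=8 fast=17: a[fast]=13≠a[slow]=12 write a[9]=13, slow++,fast++
slow=9 fast=18: a[fast]=14≠a[slow]=13 write a[10]=14, slow++,fast++

length 11; prefix = [1, 2, 3, 5, 6, 7, 9, 10, 12, 13, 14]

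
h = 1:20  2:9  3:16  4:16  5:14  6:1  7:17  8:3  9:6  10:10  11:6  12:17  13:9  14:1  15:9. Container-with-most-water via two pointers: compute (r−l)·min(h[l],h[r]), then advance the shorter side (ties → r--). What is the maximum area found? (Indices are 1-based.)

l=1 r=15: min(20,9)*14=126 best=126 *, r--
l=1 r=14: min(20,1)*13=13 best=126, r--
l=1 r=13: min(20,9)*12=108 best=126, r--
l=1 r=12: min(20,17)*11=187 best=187 *, r--
l=1 r=11: min(20,6)*10=60 best=187, r--
l=1 r=10: min(20,10)*9=90 best=187, r--
l=1 r=9: min(20,6)*8=48 best=187, r--
l=1 r=8: min(20,3)*7=21 best=187, r--
l=1 r=7: min(20,17)*6=102 best=187, r--
l=1 r=6: min(20,1)*5=5 best=187, r--
l=1 r=5: min(20,14)*4=56 best=187, r--
l=1 r=4: min(20,16)*3=48 best=187, r--
l=1 r=3: min(20,16)*2=32 best=187, r--
l=1 r=2: min(20,9)*1=9 best=187, r--

max area = 187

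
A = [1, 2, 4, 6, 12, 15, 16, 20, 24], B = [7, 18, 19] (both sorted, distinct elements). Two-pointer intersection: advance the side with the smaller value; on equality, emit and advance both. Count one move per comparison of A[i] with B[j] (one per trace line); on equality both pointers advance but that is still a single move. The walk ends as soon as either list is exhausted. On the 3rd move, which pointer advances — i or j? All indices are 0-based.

i

[i=0,j=0] 1<7 → i++
[i=1,j=0] 2<7 → i++
[i=2,j=0] 4<7 → i++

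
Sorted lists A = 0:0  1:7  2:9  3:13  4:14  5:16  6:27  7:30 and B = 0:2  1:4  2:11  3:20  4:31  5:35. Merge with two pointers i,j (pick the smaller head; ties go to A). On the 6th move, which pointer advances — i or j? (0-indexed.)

[i=0,j=0] A[i]=0<=B[j]=2 take 0 → i++
[i=1,j=0] A[i]=7>B[j]=2 take 2 → j++
[i=1,j=1] A[i]=7>B[j]=4 take 4 → j++
[i=1,j=2] A[i]=7<=B[j]=11 take 7 → i++
[i=2,j=2] A[i]=9<=B[j]=11 take 9 → i++
[i=3,j=2] A[i]=13>B[j]=11 take 11 → j++

j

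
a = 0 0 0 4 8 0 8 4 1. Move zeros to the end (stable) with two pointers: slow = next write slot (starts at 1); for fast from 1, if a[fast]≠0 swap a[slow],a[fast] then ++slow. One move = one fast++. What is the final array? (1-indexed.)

(s=1,f=1) a[fast]=0 → fast++
(s=1,f=2) a[fast]=0 → fast++
(s=1,f=3) a[fast]=0 → fast++
(s=1,f=4) a[fast]=4≠0 swap→a[1]=4 → slow++,fast++
(s=2,f=5) a[fast]=8≠0 swap→a[2]=8 → slow++,fast++
(s=3,f=6) a[fast]=0 → fast++
(s=3,f=7) a[fast]=8≠0 swap→a[3]=8 → slow++,fast++
(s=4,f=8) a[fast]=4≠0 swap→a[4]=4 → slow++,fast++
(s=5,f=9) a[fast]=1≠0 swap→a[5]=1 → slow++,fast++

[4, 8, 8, 4, 1, 0, 0, 0, 0]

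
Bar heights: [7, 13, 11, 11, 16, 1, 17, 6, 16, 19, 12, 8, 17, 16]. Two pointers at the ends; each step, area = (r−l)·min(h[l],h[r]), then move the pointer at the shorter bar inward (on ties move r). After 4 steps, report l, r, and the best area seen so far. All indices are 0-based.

l=0 r=13: min(7,16)*13=91 best=91 *, l++
l=1 r=13: min(13,16)*12=156 best=156 *, l++
l=2 r=13: min(11,16)*11=121 best=156, l++
l=3 r=13: min(11,16)*10=110 best=156, l++

l=4, r=13, best area=156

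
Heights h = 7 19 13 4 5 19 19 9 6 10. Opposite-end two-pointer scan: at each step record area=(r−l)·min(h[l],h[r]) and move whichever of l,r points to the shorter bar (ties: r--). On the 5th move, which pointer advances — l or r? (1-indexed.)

r

[1,10] min(7,10)*9=63 best=63 * → l++
[2,10] min(19,10)*8=80 best=80 * → r--
[2,9] min(19,6)*7=42 best=80 → r--
[2,8] min(19,9)*6=54 best=80 → r--
[2,7] min(19,19)*5=95 best=95 * → r--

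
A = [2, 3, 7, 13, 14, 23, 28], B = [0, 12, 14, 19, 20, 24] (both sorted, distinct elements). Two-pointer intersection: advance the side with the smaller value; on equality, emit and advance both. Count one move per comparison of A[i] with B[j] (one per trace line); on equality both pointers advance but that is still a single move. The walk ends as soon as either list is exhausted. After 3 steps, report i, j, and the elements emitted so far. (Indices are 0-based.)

i=0 j=0: 2>0, j++
i=0 j=1: 2<12, i++
i=1 j=1: 3<12, i++

i=2, j=1, emitted=[]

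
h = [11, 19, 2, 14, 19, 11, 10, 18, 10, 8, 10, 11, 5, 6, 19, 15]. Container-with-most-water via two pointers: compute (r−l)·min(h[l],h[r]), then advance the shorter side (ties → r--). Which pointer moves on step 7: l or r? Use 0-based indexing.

r

[0,15] min(11,15)*15=165 best=165 * → l++
[1,15] min(19,15)*14=210 best=210 * → r--
[1,14] min(19,19)*13=247 best=247 * → r--
[1,13] min(19,6)*12=72 best=247 → r--
[1,12] min(19,5)*11=55 best=247 → r--
[1,11] min(19,11)*10=110 best=247 → r--
[1,10] min(19,10)*9=90 best=247 → r--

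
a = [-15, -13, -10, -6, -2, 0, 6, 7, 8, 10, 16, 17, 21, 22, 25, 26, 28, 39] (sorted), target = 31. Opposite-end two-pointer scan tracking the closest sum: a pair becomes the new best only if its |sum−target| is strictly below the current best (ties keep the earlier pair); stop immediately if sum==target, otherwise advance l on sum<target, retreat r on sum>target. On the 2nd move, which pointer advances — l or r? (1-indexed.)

[1,18] -15+39=24 d=7 * → l++
[2,18] -13+39=26 d=5 * → l++

l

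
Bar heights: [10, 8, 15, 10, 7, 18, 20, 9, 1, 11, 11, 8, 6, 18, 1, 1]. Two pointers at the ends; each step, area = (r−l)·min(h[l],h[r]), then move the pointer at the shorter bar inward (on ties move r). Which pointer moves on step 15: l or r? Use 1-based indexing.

[1,16] min(10,1)*15=15 best=15 * → r--
[1,15] min(10,1)*14=14 best=15 → r--
[1,14] min(10,18)*13=130 best=130 * → l++
[2,14] min(8,18)*12=96 best=130 → l++
[3,14] min(15,18)*11=165 best=165 * → l++
[4,14] min(10,18)*10=100 best=165 → l++
[5,14] min(7,18)*9=63 best=165 → l++
[6,14] min(18,18)*8=144 best=165 → r--
[6,13] min(18,6)*7=42 best=165 → r--
[6,12] min(18,8)*6=48 best=165 → r--
[6,11] min(18,11)*5=55 best=165 → r--
[6,10] min(18,11)*4=44 best=165 → r--
[6,9] min(18,1)*3=3 best=165 → r--
[6,8] min(18,9)*2=18 best=165 → r--
[6,7] min(18,20)*1=18 best=165 → l++

l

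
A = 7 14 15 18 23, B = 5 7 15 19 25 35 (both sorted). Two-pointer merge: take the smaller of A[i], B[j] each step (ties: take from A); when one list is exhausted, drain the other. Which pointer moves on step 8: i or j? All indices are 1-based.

i=1 j=1: A[i]=7>B[j]=5 take 5, j++
i=1 j=2: A[i]=7<=B[j]=7 take 7, i++
i=2 j=2: A[i]=14>B[j]=7 take 7, j++
i=2 j=3: A[i]=14<=B[j]=15 take 14, i++
i=3 j=3: A[i]=15<=B[j]=15 take 15, i++
i=4 j=3: A[i]=18>B[j]=15 take 15, j++
i=4 j=4: A[i]=18<=B[j]=19 take 18, i++
i=5 j=4: A[i]=23>B[j]=19 take 19, j++

j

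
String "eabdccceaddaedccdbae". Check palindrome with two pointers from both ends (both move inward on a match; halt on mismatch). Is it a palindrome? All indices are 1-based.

not a palindrome (mismatch at 7,14)

l=1 r=20: 'e'=='e', l++,r--
l=2 r=19: 'a'=='a', l++,r--
l=3 r=18: 'b'=='b', l++,r--
l=4 r=17: 'd'=='d', l++,r--
l=5 r=16: 'c'=='c', l++,r--
l=6 r=15: 'c'=='c', l++,r--
l=7 r=14: 'c'!='d', stop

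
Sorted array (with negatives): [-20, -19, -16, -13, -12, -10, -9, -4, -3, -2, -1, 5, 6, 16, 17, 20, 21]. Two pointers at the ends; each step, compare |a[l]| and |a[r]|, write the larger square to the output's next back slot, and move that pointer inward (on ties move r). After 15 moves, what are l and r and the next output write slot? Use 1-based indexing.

[1,17] |-20|<=|21| out[17]=441 → r--
[1,16] |-20|<=|20| out[16]=400 → r--
[1,15] |-20|>|17| out[15]=400 → l++
[2,15] |-19|>|17| out[14]=361 → l++
[3,15] |-16|<=|17| out[13]=289 → r--
[3,14] |-16|<=|16| out[12]=256 → r--
[3,13] |-16|>|6| out[11]=256 → l++
[4,13] |-13|>|6| out[10]=169 → l++
[5,13] |-12|>|6| out[9]=144 → l++
[6,13] |-10|>|6| out[8]=100 → l++
[7,13] |-9|>|6| out[7]=81 → l++
[8,13] |-4|<=|6| out[6]=36 → r--
[8,12] |-4|<=|5| out[5]=25 → r--
[8,11] |-4|>|-1| out[4]=16 → l++
[9,11] |-3|>|-1| out[3]=9 → l++

l=10, r=11, next write slot=2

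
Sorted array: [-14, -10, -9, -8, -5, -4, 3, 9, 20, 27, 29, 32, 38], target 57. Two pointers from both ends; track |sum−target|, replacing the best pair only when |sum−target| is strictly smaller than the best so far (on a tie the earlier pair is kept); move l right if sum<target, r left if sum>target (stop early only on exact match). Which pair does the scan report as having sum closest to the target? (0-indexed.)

pair (20, 38) with sum 58 (|Δ|=1)

[0,12] -14+38=24 d=33 * → l++
[1,12] -10+38=28 d=29 * → l++
[2,12] -9+38=29 d=28 * → l++
[3,12] -8+38=30 d=27 * → l++
[4,12] -5+38=33 d=24 * → l++
[5,12] -4+38=34 d=23 * → l++
[6,12] 3+38=41 d=16 * → l++
[7,12] 9+38=47 d=10 * → l++
[8,12] 20+38=58 d=1 * → r--
[8,11] 20+32=52 d=5 → l++
[9,11] 27+32=59 d=2 → r--
[9,10] 27+29=56 d=1 → l++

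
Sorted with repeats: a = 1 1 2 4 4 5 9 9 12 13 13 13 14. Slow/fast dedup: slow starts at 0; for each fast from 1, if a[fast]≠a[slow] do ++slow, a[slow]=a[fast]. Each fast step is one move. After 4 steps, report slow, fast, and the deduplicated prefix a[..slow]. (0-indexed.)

slow=0 fast=1: a[fast]=1=a[slow] dup, fast++
slow=0 fast=2: a[fast]=2≠a[slow]=1 write a[1]=2, slow++,fast++
slow=1 fast=3: a[fast]=4≠a[slow]=2 write a[2]=4, slow++,fast++
slow=2 fast=4: a[fast]=4=a[slow] dup, fast++

slow=2, fast=5, prefix=[1, 2, 4]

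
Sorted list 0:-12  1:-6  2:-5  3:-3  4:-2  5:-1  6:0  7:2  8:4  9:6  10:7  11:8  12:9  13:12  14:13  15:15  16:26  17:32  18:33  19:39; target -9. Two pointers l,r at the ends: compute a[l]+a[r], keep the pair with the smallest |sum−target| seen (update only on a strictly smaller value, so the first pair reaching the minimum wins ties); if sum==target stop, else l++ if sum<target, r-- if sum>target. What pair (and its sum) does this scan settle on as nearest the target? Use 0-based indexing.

[0,19] -12+39=27 d=36 * → r--
[0,18] -12+33=21 d=30 * → r--
[0,17] -12+32=20 d=29 * → r--
[0,16] -12+26=14 d=23 * → r--
[0,15] -12+15=3 d=12 * → r--
[0,14] -12+13=1 d=10 * → r--
[0,13] -12+12=0 d=9 * → r--
[0,12] -12+9=-3 d=6 * → r--
[0,11] -12+8=-4 d=5 * → r--
[0,10] -12+7=-5 d=4 * → r--
[0,9] -12+6=-6 d=3 * → r--
[0,8] -12+4=-8 d=1 * → r--
[0,7] -12+2=-10 d=1 → l++
[1,7] -6+2=-4 d=5 → r--
[1,6] -6+0=-6 d=3 → r--
[1,5] -6+-1=-7 d=2 → r--
[1,4] -6+-2=-8 d=1 → r--
[1,3] -6+-3=-9 d=0 * → stop

pair (-6, -3) with sum -9 (|Δ|=0)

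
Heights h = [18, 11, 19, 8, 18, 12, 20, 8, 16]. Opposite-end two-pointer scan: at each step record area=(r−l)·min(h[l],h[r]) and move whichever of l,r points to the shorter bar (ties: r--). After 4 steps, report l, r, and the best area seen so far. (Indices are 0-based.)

l=2, r=6, best area=128

l=0 r=8: min(18,16)*8=128 best=128 *, r--
l=0 r=7: min(18,8)*7=56 best=128, r--
l=0 r=6: min(18,20)*6=108 best=128, l++
l=1 r=6: min(11,20)*5=55 best=128, l++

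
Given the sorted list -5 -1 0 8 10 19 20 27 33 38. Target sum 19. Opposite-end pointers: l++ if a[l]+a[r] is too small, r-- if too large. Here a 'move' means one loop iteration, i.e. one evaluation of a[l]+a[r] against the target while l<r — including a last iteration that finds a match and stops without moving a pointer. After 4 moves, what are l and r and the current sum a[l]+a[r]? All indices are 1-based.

l=2, r=7, sum=19

l=1 r=10: -5+38=33 >19, r--
l=1 r=9: -5+33=28 >19, r--
l=1 r=8: -5+27=22 >19, r--
l=1 r=7: -5+20=15 <19, l++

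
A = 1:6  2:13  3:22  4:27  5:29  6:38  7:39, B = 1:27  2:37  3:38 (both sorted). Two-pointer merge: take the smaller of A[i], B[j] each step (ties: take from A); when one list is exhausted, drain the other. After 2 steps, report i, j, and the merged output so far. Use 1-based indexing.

[i=1,j=1] A[i]=6<=B[j]=27 take 6 → i++
[i=2,j=1] A[i]=13<=B[j]=27 take 13 → i++

i=3, j=1, merged so far=[6, 13]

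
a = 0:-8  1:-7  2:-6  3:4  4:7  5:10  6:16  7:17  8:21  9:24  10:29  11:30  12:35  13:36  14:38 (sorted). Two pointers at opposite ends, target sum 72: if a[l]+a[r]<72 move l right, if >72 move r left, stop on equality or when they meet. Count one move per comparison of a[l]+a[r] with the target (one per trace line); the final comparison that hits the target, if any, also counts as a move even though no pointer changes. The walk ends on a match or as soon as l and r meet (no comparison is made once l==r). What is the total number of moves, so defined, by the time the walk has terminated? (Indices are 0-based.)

14 moves

l=0 r=14: -8+38=30 <72, l++
l=1 r=14: -7+38=31 <72, l++
l=2 r=14: -6+38=32 <72, l++
l=3 r=14: 4+38=42 <72, l++
l=4 r=14: 7+38=45 <72, l++
l=5 r=14: 10+38=48 <72, l++
l=6 r=14: 16+38=54 <72, l++
l=7 r=14: 17+38=55 <72, l++
l=8 r=14: 21+38=59 <72, l++
l=9 r=14: 24+38=62 <72, l++
l=10 r=14: 29+38=67 <72, l++
l=11 r=14: 30+38=68 <72, l++
l=12 r=14: 35+38=73 >72, r--
l=12 r=13: 35+36=71 <72, l++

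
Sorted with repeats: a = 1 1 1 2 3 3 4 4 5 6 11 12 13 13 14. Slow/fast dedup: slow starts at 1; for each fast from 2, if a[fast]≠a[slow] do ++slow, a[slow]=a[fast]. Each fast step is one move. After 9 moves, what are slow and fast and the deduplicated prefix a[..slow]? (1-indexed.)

slow=6, fast=11, prefix=[1, 2, 3, 4, 5, 6]

(s=1,f=2) a[fast]=1=a[slow] dup → fast++
(s=1,f=3) a[fast]=1=a[slow] dup → fast++
(s=1,f=4) a[fast]=2≠a[slow]=1 write a[2]=2 → slow++,fast++
(s=2,f=5) a[fast]=3≠a[slow]=2 write a[3]=3 → slow++,fast++
(s=3,f=6) a[fast]=3=a[slow] dup → fast++
(s=3,f=7) a[fast]=4≠a[slow]=3 write a[4]=4 → slow++,fast++
(s=4,f=8) a[fast]=4=a[slow] dup → fast++
(s=4,f=9) a[fast]=5≠a[slow]=4 write a[5]=5 → slow++,fast++
(s=5,f=10) a[fast]=6≠a[slow]=5 write a[6]=6 → slow++,fast++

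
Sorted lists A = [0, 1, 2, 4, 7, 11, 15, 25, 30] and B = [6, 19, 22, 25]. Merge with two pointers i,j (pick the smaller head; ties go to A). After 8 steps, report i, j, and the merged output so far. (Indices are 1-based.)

i=8, j=2, merged so far=[0, 1, 2, 4, 6, 7, 11, 15]

[i=1,j=1] A[i]=0<=B[j]=6 take 0 → i++
[i=2,j=1] A[i]=1<=B[j]=6 take 1 → i++
[i=3,j=1] A[i]=2<=B[j]=6 take 2 → i++
[i=4,j=1] A[i]=4<=B[j]=6 take 4 → i++
[i=5,j=1] A[i]=7>B[j]=6 take 6 → j++
[i=5,j=2] A[i]=7<=B[j]=19 take 7 → i++
[i=6,j=2] A[i]=11<=B[j]=19 take 11 → i++
[i=7,j=2] A[i]=15<=B[j]=19 take 15 → i++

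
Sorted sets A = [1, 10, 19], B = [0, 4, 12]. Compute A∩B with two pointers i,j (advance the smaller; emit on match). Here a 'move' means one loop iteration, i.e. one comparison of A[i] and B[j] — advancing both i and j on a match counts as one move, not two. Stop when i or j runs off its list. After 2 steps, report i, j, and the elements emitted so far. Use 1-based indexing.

i=2, j=2, emitted=[]

[i=1,j=1] 1>0 → j++
[i=1,j=2] 1<4 → i++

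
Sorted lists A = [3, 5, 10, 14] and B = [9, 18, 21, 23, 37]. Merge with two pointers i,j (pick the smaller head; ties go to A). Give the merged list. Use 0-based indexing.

[i=0,j=0] A[i]=3<=B[j]=9 take 3 → i++
[i=1,j=0] A[i]=5<=B[j]=9 take 5 → i++
[i=2,j=0] A[i]=10>B[j]=9 take 9 → j++
[i=2,j=1] A[i]=10<=B[j]=18 take 10 → i++
[i=3,j=1] A[i]=14<=B[j]=18 take 14 → i++
[i=4,j=1] A done, take B[j]=18 → j++
[i=4,j=2] A done, take B[j]=21 → j++
[i=4,j=3] A done, take B[j]=23 → j++
[i=4,j=4] A done, take B[j]=37 → j++

[3, 5, 9, 10, 14, 18, 21, 23, 37]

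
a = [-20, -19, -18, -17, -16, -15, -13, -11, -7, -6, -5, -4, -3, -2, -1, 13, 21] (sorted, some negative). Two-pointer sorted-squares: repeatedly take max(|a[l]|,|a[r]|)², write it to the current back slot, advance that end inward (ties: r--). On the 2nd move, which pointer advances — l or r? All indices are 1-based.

l

[1,17] |-20|<=|21| out[17]=441 → r--
[1,16] |-20|>|13| out[16]=400 → l++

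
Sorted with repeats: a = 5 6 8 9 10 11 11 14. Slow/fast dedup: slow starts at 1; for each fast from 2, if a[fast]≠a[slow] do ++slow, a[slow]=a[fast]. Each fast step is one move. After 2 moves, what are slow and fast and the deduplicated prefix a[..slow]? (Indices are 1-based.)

slow=3, fast=4, prefix=[5, 6, 8]

(s=1,f=2) a[fast]=6≠a[slow]=5 write a[2]=6 → slow++,fast++
(s=2,f=3) a[fast]=8≠a[slow]=6 write a[3]=8 → slow++,fast++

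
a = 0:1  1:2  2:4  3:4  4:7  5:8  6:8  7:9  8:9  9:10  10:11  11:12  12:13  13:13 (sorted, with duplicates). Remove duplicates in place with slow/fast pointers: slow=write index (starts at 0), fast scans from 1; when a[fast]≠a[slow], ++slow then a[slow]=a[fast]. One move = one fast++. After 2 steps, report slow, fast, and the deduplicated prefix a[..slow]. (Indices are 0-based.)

slow=2, fast=3, prefix=[1, 2, 4]

slow=0 fast=1: a[fast]=2≠a[slow]=1 write a[1]=2, slow++,fast++
slow=1 fast=2: a[fast]=4≠a[slow]=2 write a[2]=4, slow++,fast++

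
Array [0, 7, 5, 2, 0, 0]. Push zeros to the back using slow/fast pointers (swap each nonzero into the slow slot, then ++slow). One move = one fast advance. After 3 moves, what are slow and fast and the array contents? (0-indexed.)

(s=0,f=0) a[fast]=0 → fast++
(s=0,f=1) a[fast]=7≠0 swap→a[0]=7 → slow++,fast++
(s=1,f=2) a[fast]=5≠0 swap→a[1]=5 → slow++,fast++

slow=2, fast=3, a=[7, 5, 0, 2, 0, 0]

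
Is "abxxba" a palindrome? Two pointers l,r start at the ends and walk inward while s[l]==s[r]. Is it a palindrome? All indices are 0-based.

l=0 r=5: 'a'=='a', l++,r--
l=1 r=4: 'b'=='b', l++,r--
l=2 r=3: 'x'=='x', l++,r--

palindrome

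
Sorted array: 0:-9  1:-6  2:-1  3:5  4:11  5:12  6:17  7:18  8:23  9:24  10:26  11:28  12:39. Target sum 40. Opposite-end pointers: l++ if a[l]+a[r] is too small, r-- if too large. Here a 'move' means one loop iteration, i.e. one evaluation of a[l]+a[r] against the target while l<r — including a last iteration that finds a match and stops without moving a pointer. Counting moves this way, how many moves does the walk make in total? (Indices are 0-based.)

7 moves

l=0 r=12: -9+39=30 <40, l++
l=1 r=12: -6+39=33 <40, l++
l=2 r=12: -1+39=38 <40, l++
l=3 r=12: 5+39=44 >40, r--
l=3 r=11: 5+28=33 <40, l++
l=4 r=11: 11+28=39 <40, l++
l=5 r=11: 12+28=40, found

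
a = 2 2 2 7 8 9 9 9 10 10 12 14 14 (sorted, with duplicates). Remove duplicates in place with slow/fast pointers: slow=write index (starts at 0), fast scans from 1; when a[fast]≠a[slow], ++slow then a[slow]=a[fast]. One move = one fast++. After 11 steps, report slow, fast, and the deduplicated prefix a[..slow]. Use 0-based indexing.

(s=0,f=1) a[fast]=2=a[slow] dup → fast++
(s=0,f=2) a[fast]=2=a[slow] dup → fast++
(s=0,f=3) a[fast]=7≠a[slow]=2 write a[1]=7 → slow++,fast++
(s=1,f=4) a[fast]=8≠a[slow]=7 write a[2]=8 → slow++,fast++
(s=2,f=5) a[fast]=9≠a[slow]=8 write a[3]=9 → slow++,fast++
(s=3,f=6) a[fast]=9=a[slow] dup → fast++
(s=3,f=7) a[fast]=9=a[slow] dup → fast++
(s=3,f=8) a[fast]=10≠a[slow]=9 write a[4]=10 → slow++,fast++
(s=4,f=9) a[fast]=10=a[slow] dup → fast++
(s=4,f=10) a[fast]=12≠a[slow]=10 write a[5]=12 → slow++,fast++
(s=5,f=11) a[fast]=14≠a[slow]=12 write a[6]=14 → slow++,fast++

slow=6, fast=12, prefix=[2, 7, 8, 9, 10, 12, 14]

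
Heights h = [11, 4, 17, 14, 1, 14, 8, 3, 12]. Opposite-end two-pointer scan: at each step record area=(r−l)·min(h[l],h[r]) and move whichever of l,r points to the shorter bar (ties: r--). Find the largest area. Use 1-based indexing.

l=1 r=9: min(11,12)*8=88 best=88 *, l++
l=2 r=9: min(4,12)*7=28 best=88, l++
l=3 r=9: min(17,12)*6=72 best=88, r--
l=3 r=8: min(17,3)*5=15 best=88, r--
l=3 r=7: min(17,8)*4=32 best=88, r--
l=3 r=6: min(17,14)*3=42 best=88, r--
l=3 r=5: min(17,1)*2=2 best=88, r--
l=3 r=4: min(17,14)*1=14 best=88, r--

max area = 88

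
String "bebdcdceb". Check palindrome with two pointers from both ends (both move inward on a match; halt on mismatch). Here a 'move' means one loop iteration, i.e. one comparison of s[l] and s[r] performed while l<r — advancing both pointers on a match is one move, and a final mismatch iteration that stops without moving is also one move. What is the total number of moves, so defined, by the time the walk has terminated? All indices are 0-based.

3 moves

l=0 r=8: 'b'=='b', l++,r--
l=1 r=7: 'e'=='e', l++,r--
l=2 r=6: 'b'!='c', stop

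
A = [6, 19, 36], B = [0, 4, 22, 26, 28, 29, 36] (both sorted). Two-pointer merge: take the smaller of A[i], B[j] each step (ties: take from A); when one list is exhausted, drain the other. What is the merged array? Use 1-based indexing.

[0, 4, 6, 19, 22, 26, 28, 29, 36, 36]

[i=1,j=1] A[i]=6>B[j]=0 take 0 → j++
[i=1,j=2] A[i]=6>B[j]=4 take 4 → j++
[i=1,j=3] A[i]=6<=B[j]=22 take 6 → i++
[i=2,j=3] A[i]=19<=B[j]=22 take 19 → i++
[i=3,j=3] A[i]=36>B[j]=22 take 22 → j++
[i=3,j=4] A[i]=36>B[j]=26 take 26 → j++
[i=3,j=5] A[i]=36>B[j]=28 take 28 → j++
[i=3,j=6] A[i]=36>B[j]=29 take 29 → j++
[i=3,j=7] A[i]=36<=B[j]=36 take 36 → i++
[i=4,j=7] A done, take B[j]=36 → j++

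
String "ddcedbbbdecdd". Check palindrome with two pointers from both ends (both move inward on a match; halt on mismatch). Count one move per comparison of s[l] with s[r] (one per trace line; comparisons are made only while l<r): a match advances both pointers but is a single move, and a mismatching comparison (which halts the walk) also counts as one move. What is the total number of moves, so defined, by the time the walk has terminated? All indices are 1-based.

6 moves

[1,13] 'd'=='d' → l++,r--
[2,12] 'd'=='d' → l++,r--
[3,11] 'c'=='c' → l++,r--
[4,10] 'e'=='e' → l++,r--
[5,9] 'd'=='d' → l++,r--
[6,8] 'b'=='b' → l++,r--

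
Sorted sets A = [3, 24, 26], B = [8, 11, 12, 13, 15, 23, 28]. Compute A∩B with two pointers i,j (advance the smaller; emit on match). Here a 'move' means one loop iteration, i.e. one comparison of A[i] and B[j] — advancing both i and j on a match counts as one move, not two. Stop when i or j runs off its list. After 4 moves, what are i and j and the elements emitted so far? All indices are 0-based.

[i=0,j=0] 3<8 → i++
[i=1,j=0] 24>8 → j++
[i=1,j=1] 24>11 → j++
[i=1,j=2] 24>12 → j++

i=1, j=3, emitted=[]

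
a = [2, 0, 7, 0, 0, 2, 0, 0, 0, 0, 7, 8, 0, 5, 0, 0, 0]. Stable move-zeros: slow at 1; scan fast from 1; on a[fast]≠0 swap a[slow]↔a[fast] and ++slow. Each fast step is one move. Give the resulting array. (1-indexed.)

slow=1 fast=1: a[fast]=2≠0 swap→a[1]=2, slow++,fast++
slow=2 fast=2: a[fast]=0, fast++
slow=2 fast=3: a[fast]=7≠0 swap→a[2]=7, slow++,fast++
slow=3 fast=4: a[fast]=0, fast++
slow=3 fast=5: a[fast]=0, fast++
slow=3 fast=6: a[fast]=2≠0 swap→a[3]=2, slow++,fast++
slow=4 fast=7: a[fast]=0, fast++
slow=4 fast=8: a[fast]=0, fast++
slow=4 fast=9: a[fast]=0, fast++
slow=4 fast=10: a[fast]=0, fast++
slow=4 fast=11: a[fast]=7≠0 swap→a[4]=7, slow++,fast++
slow=5 fast=12: a[fast]=8≠0 swap→a[5]=8, slow++,fast++
slow=6 fast=13: a[fast]=0, fast++
slow=6 fast=14: a[fast]=5≠0 swap→a[6]=5, slow++,fast++
slow=7 fast=15: a[fast]=0, fast++
slow=7 fast=16: a[fast]=0, fast++
slow=7 fast=17: a[fast]=0, fast++

[2, 7, 2, 7, 8, 5, 0, 0, 0, 0, 0, 0, 0, 0, 0, 0, 0]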